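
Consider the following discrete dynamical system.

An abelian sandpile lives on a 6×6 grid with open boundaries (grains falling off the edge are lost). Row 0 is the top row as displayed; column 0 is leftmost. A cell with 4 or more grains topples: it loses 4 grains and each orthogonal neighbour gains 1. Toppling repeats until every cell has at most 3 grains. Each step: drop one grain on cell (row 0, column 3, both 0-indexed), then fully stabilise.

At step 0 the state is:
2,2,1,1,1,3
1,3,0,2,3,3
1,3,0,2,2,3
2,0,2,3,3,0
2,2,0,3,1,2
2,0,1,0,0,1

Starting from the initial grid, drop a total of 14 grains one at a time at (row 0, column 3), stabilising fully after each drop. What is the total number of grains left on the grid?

59

gen 0: 2,2,1,1,1,3
1,3,0,2,3,3
1,3,0,2,2,3
2,0,2,3,3,0
2,2,0,3,1,2
2,0,1,0,0,1
gen 1: 2,2,1,2,1,3
1,3,0,2,3,3
1,3,0,2,2,3
2,0,2,3,3,0
2,2,0,3,1,2
2,0,1,0,0,1
gen 2: 2,2,1,3,1,3
1,3,0,2,3,3
1,3,0,2,2,3
2,0,2,3,3,0
2,2,0,3,1,2
2,0,1,0,0,1
gen 3: 2,2,2,0,2,3
1,3,0,3,3,3
1,3,0,2,2,3
2,0,2,3,3,0
2,2,0,3,1,2
2,0,1,0,0,1
gen 4: 2,2,2,1,2,3
1,3,0,3,3,3
1,3,0,2,2,3
2,0,2,3,3,0
2,2,0,3,1,2
2,0,1,0,0,1
gen 5: 2,2,2,2,2,3
1,3,0,3,3,3
1,3,0,2,2,3
2,0,2,3,3,0
2,2,0,3,1,2
2,0,1,0,0,1
gen 6: 2,2,2,3,2,3
1,3,0,3,3,3
1,3,0,2,2,3
2,0,2,3,3,0
2,2,0,3,1,2
2,0,1,0,0,1
gen 7: 2,2,3,2,1,1
1,3,1,2,3,2
1,3,1,1,2,1
2,0,3,2,1,2
2,2,1,0,3,2
2,0,1,1,0,1
gen 8: 2,2,3,3,1,1
1,3,1,2,3,2
1,3,1,1,2,1
2,0,3,2,1,2
2,2,1,0,3,2
2,0,1,1,0,1
gen 9: 2,3,0,1,2,1
1,3,2,3,3,2
1,3,1,1,2,1
2,0,3,2,1,2
2,2,1,0,3,2
2,0,1,1,0,1
gen 10: 2,3,0,2,2,1
1,3,2,3,3,2
1,3,1,1,2,1
2,0,3,2,1,2
2,2,1,0,3,2
2,0,1,1,0,1
gen 11: 2,3,0,3,2,1
1,3,2,3,3,2
1,3,1,1,2,1
2,0,3,2,1,2
2,2,1,0,3,2
2,0,1,1,0,1
gen 12: 2,3,1,2,0,2
1,3,3,1,1,3
1,3,1,2,3,1
2,0,3,2,1,2
2,2,1,0,3,2
2,0,1,1,0,1
gen 13: 2,3,1,3,0,2
1,3,3,1,1,3
1,3,1,2,3,1
2,0,3,2,1,2
2,2,1,0,3,2
2,0,1,1,0,1
gen 14: 2,3,2,0,1,2
1,3,3,2,1,3
1,3,1,2,3,1
2,0,3,2,1,2
2,2,1,0,3,2
2,0,1,1,0,1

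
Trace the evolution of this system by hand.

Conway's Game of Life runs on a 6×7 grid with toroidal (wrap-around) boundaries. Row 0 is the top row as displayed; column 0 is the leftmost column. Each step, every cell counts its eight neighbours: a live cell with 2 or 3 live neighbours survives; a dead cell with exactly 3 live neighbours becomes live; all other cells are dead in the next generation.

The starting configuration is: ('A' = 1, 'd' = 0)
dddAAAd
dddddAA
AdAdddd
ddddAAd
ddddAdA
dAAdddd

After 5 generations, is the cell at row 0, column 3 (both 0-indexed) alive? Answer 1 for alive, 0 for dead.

[0] dddAAAd
dddddAA
AdAdddd
ddddAAd
ddddAdA
dAAdddd
[1] ddAAAAA
dddAdAA
ddddAdd
dddAAAA
dddAAdd
ddAdddd
[2] ddAdddA
ddAdddA
ddddddd
ddddddd
ddAdddd
ddAdddd
[3] dAAAddd
ddddddd
ddddddd
ddddddd
ddddddd
dAAAddd
[4] dAdAddd
ddAdddd
ddddddd
ddddddd
ddAdddd
dAdAddd
[5] dAdAddd
ddAdddd
ddddddd
ddddddd
ddAdddd
dAdAddd

1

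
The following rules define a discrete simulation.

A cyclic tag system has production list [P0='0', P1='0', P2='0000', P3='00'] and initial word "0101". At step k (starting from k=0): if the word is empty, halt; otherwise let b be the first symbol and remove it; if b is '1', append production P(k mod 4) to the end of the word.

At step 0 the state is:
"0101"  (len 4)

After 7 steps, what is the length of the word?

t=0: "0101"  (len 4)
t=1: "101"  (len 3)
t=2: "010"  (len 3)
t=3: "10"  (len 2)
t=4: "000"  (len 3)
t=5: "00"  (len 2)
t=6: "0"  (len 1)
t=7: (halted — word empty)

0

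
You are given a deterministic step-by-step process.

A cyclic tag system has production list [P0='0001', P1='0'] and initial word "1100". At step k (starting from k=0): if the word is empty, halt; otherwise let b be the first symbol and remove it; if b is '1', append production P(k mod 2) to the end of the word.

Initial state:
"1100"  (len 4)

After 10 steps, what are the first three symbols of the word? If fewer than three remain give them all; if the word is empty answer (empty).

0) "1100"  (len 4)
1) "1000001"  (len 7)
2) "0000010"  (len 7)
3) "000010"  (len 6)
4) "00010"  (len 5)
5) "0010"  (len 4)
6) "010"  (len 3)
7) "10"  (len 2)
8) "00"  (len 2)
9) "0"  (len 1)
10) (halted — word empty)

(empty)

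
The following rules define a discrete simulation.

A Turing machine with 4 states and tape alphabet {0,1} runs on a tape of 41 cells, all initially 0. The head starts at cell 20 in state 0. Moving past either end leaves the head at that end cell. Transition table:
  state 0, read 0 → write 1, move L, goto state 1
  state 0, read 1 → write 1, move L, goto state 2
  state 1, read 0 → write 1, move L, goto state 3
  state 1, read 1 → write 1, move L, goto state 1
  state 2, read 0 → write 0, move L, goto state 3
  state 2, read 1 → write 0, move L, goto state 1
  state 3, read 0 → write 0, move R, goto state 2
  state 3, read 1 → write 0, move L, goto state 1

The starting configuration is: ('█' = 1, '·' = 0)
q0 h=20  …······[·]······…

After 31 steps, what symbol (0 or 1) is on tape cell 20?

0) q0 h=20  …······[·]······…
1) q1 h=19  …······[·]█·····…
2) q3 h=18  …······[·]██····…
3) q2 h=19  …······[█]█·····…
4) q1 h=18  …······[·]·█····…
5) q3 h=17  …······[·]█·█···…
6) q2 h=18  …······[█]·█····…
7) q1 h=17  …······[·]··█···…
8) q3 h=16  …······[·]█··█··…
9) q2 h=17  …······[█]··█···…
10) q1 h=16  …······[·]···█··…
11) q3 h=15  …······[·]█···█·…
12) q2 h=16  …······[█]···█··…
13) q1 h=15  …······[·]····█·…
14) q3 h=14  …······[·]█····█…
15) q2 h=15  …······[█]····█·…
16) q1 h=14  …······[·]·····█…
17) q3 h=13  …······[·]█·····…
18) q2 h=14  …······[█]·····█…
19) q1 h=13  …······[·]······…
20) q3 h=12  …······[·]█·····…
21) q2 h=13  …······[█]······…
22) q1 h=12  …······[·]······…
23) q3 h=11  …······[·]█·····…
24) q2 h=12  …······[█]······…
25) q1 h=11  …······[·]······…
26) q3 h=10  …······[·]█·····…
27) q2 h=11  …······[█]······…
28) q1 h=10  …······[·]······…
29) q3 h= 9  …······[·]█·····…
30) q2 h=10  …······[█]······…
31) q1 h= 9  …······[·]······…

1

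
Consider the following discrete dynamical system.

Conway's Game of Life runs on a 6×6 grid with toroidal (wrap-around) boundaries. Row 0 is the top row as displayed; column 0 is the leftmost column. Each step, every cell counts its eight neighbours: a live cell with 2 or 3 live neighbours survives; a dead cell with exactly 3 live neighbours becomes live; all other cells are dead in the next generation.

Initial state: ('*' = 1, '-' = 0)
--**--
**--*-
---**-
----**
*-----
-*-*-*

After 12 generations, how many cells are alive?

6

[0] --**--
**--*-
---**-
----**
*-----
-*-*-*
[1] ---*-*
-*--**
*--*--
---***
*-----
**-**-
[2] -*-*--
--**-*
*-**--
*--***
***---
*****-
[3] -----*
*-----
*-----
----*-
------
----**
[4] *---**
*----*
-----*
------
----**
----**
[5] ------
------
*----*
----**
----**
---*--
[6] ------
------
*---**
------
---*-*
----*-
[7] ------
-----*
-----*
*-----
----*-
----*-
[8] ------
------
*----*
-----*
-----*
------
[9] ------
------
*----*
----**
------
------
[10] ------
------
*---**
*---**
------
------
[11] ------
-----*
*---*-
*---*-
-----*
------
[12] ------
-----*
*---*-
*---*-
-----*
------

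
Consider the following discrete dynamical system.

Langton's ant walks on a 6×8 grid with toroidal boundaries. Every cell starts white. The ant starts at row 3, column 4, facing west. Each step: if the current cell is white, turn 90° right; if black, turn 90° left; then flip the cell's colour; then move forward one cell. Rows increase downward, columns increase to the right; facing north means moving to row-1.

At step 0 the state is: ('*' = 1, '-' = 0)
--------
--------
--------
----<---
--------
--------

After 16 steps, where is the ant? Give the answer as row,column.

gen 0: --------
--------
--------
----<---
--------
--------
gen 1: --------
--------
----^---
----*---
--------
--------
gen 2: --------
--------
----*>--
----*---
--------
--------
gen 3: --------
--------
----**--
----*v--
--------
--------
gen 4: --------
--------
----**--
----<*--
--------
--------
gen 5: --------
--------
----**--
-----*--
----v---
--------
gen 6: --------
--------
----**--
-----*--
---<*---
--------
gen 7: --------
--------
----**--
---^-*--
---**---
--------
gen 8: --------
--------
----**--
---*>*--
---**---
--------
gen 9: --------
--------
----**--
---***--
---*v---
--------
gen 10: --------
--------
----**--
---***--
---*->--
--------
gen 11: --------
--------
----**--
---***--
---*-*--
-----v--
gen 12: --------
--------
----**--
---***--
---*-*--
----<*--
gen 13: --------
--------
----**--
---***--
---*^*--
----**--
gen 14: --------
--------
----**--
---***--
---**>--
----**--
gen 15: --------
--------
----**--
---**^--
---**---
----**--
gen 16: --------
--------
----**--
---*<---
---**---
----**--

3,4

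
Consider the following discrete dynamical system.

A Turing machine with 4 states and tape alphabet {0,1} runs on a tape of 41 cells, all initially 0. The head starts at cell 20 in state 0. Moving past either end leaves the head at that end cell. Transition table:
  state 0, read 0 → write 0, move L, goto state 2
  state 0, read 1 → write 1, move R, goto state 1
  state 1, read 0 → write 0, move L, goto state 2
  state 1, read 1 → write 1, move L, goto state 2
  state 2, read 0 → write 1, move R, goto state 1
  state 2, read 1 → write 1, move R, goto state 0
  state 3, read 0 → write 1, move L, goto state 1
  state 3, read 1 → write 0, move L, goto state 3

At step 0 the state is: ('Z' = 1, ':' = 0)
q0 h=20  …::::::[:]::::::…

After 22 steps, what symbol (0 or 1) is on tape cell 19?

t=0: q0 h=20  …::::::[:]::::::…
t=1: q2 h=19  …::::::[:]::::::…
t=2: q1 h=20  …:::::Z[:]::::::…
t=3: q2 h=19  …::::::[Z]::::::…
t=4: q0 h=20  …:::::Z[:]::::::…
t=5: q2 h=19  …::::::[Z]::::::…
t=6: q0 h=20  …:::::Z[:]::::::…
t=7: q2 h=19  …::::::[Z]::::::…
t=8: q0 h=20  …:::::Z[:]::::::…
t=9: q2 h=19  …::::::[Z]::::::…
t=10: q0 h=20  …:::::Z[:]::::::…
t=11: q2 h=19  …::::::[Z]::::::…
t=12: q0 h=20  …:::::Z[:]::::::…
t=13: q2 h=19  …::::::[Z]::::::…
t=14: q0 h=20  …:::::Z[:]::::::…
t=15: q2 h=19  …::::::[Z]::::::…
t=16: q0 h=20  …:::::Z[:]::::::…
t=17: q2 h=19  …::::::[Z]::::::…
t=18: q0 h=20  …:::::Z[:]::::::…
t=19: q2 h=19  …::::::[Z]::::::…
t=20: q0 h=20  …:::::Z[:]::::::…
t=21: q2 h=19  …::::::[Z]::::::…
t=22: q0 h=20  …:::::Z[:]::::::…

1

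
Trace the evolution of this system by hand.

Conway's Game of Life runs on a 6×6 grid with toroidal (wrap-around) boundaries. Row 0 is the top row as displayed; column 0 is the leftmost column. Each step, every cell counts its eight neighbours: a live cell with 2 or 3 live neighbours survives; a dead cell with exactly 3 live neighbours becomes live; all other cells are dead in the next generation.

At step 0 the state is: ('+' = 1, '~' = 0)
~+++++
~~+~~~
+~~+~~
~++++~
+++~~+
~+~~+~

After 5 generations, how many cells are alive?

6

step 0: ~+++++
~~+~~~
+~~+~~
~++++~
+++~~+
~+~~+~
step 1: ++~~++
+~~~~+
~~~~+~
~~~~+~
~~~~~+
~~~~~~
step 2: ~+~~+~
~+~~~~
~~~~+~
~~~~++
~~~~~~
~~~~+~
step 3: ~~~~~~
~~~~~~
~~~~++
~~~~++
~~~~++
~~~~~~
step 4: ~~~~~~
~~~~~~
~~~~++
+~~+~~
~~~~++
~~~~~~
step 5: ~~~~~~
~~~~~~
~~~~++
+~~+~~
~~~~++
~~~~~~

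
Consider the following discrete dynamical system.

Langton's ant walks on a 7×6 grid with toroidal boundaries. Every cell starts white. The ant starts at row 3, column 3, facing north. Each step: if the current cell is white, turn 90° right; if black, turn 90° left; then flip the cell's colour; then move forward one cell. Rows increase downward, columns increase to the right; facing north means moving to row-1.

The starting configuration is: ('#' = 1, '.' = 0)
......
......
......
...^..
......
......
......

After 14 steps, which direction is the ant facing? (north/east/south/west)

south

0) ......
......
......
...^..
......
......
......
1) ......
......
......
...#>.
......
......
......
2) ......
......
......
...##.
....v.
......
......
3) ......
......
......
...##.
...<#.
......
......
4) ......
......
......
...^#.
...##.
......
......
5) ......
......
......
..<.#.
...##.
......
......
6) ......
......
..^...
..#.#.
...##.
......
......
7) ......
......
..#>..
..#.#.
...##.
......
......
8) ......
......
..##..
..#v#.
...##.
......
......
9) ......
......
..##..
..<##.
...##.
......
......
10) ......
......
..##..
...##.
..v##.
......
......
11) ......
......
..##..
...##.
.<###.
......
......
12) ......
......
..##..
.^.##.
.####.
......
......
13) ......
......
..##..
.#>##.
.####.
......
......
14) ......
......
..##..
.####.
.#v##.
......
......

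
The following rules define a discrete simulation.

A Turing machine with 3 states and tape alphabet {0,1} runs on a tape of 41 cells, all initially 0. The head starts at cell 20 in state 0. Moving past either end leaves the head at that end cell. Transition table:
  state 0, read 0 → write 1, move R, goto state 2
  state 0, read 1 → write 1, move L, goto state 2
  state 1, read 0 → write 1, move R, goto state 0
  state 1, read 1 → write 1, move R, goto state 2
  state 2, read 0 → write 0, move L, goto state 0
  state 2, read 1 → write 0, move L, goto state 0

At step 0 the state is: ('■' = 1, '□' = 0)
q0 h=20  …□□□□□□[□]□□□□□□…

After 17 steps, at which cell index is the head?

13

[0] q0 h=20  …□□□□□□[□]□□□□□□…
[1] q2 h=21  …□□□□□■[□]□□□□□□…
[2] q0 h=20  …□□□□□□[■]□□□□□□…
[3] q2 h=19  …□□□□□□[□]■□□□□□…
[4] q0 h=18  …□□□□□□[□]□■□□□□…
[5] q2 h=19  …□□□□□■[□]■□□□□□…
[6] q0 h=18  …□□□□□□[■]□■□□□□…
[7] q2 h=17  …□□□□□□[□]■□■□□□…
[8] q0 h=16  …□□□□□□[□]□■□■□□…
[9] q2 h=17  …□□□□□■[□]■□■□□□…
[10] q0 h=16  …□□□□□□[■]□■□■□□…
[11] q2 h=15  …□□□□□□[□]■□■□■□…
[12] q0 h=14  …□□□□□□[□]□■□■□■…
[13] q2 h=15  …□□□□□■[□]■□■□■□…
[14] q0 h=14  …□□□□□□[■]□■□■□■…
[15] q2 h=13  …□□□□□□[□]■□■□■□…
[16] q0 h=12  …□□□□□□[□]□■□■□■…
[17] q2 h=13  …□□□□□■[□]■□■□■□…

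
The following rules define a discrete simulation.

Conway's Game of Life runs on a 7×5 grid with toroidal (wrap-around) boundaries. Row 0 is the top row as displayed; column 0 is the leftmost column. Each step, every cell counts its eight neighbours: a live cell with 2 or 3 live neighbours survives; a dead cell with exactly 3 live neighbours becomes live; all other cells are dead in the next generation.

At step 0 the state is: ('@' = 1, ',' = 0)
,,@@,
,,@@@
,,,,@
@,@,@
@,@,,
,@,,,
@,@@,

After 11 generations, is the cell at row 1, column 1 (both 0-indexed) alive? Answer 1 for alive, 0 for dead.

0

step 0: ,,@@,
,,@@@
,,,,@
@,@,@
@,@,,
,@,,,
@,@@,
step 1: ,,,,,
,,@,@
,@@,,
@,,,@
@,@@@
@,,@@
,,,@@
step 2: ,,,,@
,@@@,
,@@,@
,,,,,
,,@,,
,@,,,
@,,@,
step 3: @@,,@
,@,,@
@@,,,
,@@@,
,,,,,
,@@,,
@,,,@
step 4: ,@,@,
,,@,@
,,,@@
@@@,,
,,,@,
@@,,,
,,@@@
step 5: @@,,,
@,@,@
,,,,@
@@@,,
,,,,@
@@,,,
,,,@@
step 6: ,@@,,
,,,@@
,,@,@
@@,@@
,,@,@
@,,@,
,,@,@
step 7: @@@,@
@@,,@
,@@,,
,@,,,
,,@,,
@@@,,
@,@,@
step 8: ,,@,,
,,,,@
,,@,,
,@,,,
@,@,,
@,@,@
,,,,,
step 9: ,,,,,
,,,@,
,,,,,
,@@,,
@,@@@
@,,@@
,@,@,
step 10: ,,@,,
,,,,,
,,@,,
@@@,@
,,,,,
,,,,,
@,@@,
step 11: ,@@@,
,,,,,
@,@@,
@@@@,
@@,,,
,,,,,
,@@@,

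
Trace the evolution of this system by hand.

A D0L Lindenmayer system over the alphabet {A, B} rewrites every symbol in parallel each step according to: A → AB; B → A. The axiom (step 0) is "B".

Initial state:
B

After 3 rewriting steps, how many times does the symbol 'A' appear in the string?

step 0: B
step 1: A
step 2: AB
step 3: ABA

2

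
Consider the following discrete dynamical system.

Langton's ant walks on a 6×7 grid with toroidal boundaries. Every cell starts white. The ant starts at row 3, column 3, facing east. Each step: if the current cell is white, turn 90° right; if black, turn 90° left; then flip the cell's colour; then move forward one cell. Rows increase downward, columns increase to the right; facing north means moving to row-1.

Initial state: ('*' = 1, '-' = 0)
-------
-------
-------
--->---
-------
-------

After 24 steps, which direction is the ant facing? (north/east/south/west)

west

gen 0: -------
-------
-------
--->---
-------
-------
gen 1: -------
-------
-------
---*---
---v---
-------
gen 2: -------
-------
-------
---*---
--<*---
-------
gen 3: -------
-------
-------
--^*---
--**---
-------
gen 4: -------
-------
-------
--*>---
--**---
-------
gen 5: -------
-------
---^---
--*----
--**---
-------
gen 6: -------
-------
---*>--
--*----
--**---
-------
gen 7: -------
-------
---**--
--*-v--
--**---
-------
gen 8: -------
-------
---**--
--*<*--
--**---
-------
gen 9: -------
-------
---^*--
--***--
--**---
-------
gen 10: -------
-------
--<-*--
--***--
--**---
-------
gen 11: -------
--^----
--*-*--
--***--
--**---
-------
gen 12: -------
--*>---
--*-*--
--***--
--**---
-------
gen 13: -------
--**---
--*v*--
--***--
--**---
-------
gen 14: -------
--**---
--<**--
--***--
--**---
-------
gen 15: -------
--**---
---**--
--v**--
--**---
-------
gen 16: -------
--**---
---**--
--->*--
--**---
-------
gen 17: -------
--**---
---^*--
----*--
--**---
-------
gen 18: -------
--**---
--<-*--
----*--
--**---
-------
gen 19: -------
--^*---
--*-*--
----*--
--**---
-------
gen 20: -------
-<-*---
--*-*--
----*--
--**---
-------
gen 21: -^-----
-*-*---
--*-*--
----*--
--**---
-------
gen 22: -*>----
-*-*---
--*-*--
----*--
--**---
-------
gen 23: -**----
-*v*---
--*-*--
----*--
--**---
-------
gen 24: -**----
-<**---
--*-*--
----*--
--**---
-------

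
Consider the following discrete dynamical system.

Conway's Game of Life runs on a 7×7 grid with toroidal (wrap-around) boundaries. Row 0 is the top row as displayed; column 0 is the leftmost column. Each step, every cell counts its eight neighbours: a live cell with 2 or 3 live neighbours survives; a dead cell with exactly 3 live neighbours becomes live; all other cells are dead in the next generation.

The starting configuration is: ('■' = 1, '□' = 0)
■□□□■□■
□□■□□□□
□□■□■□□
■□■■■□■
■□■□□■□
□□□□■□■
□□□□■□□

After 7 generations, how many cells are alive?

2

[0] ■□□□■□■
□□■□□□□
□□■□■□□
■□■■■□■
■□■□□■□
□□□□■□■
□□□□■□□
[1] □□□■□■□
□■□□□■□
□□■□■■□
■□■□■□■
■□■□□□□
□□□■■□■
■□□■■□■
[2] ■□■■□■□
□□■■□■■
■□■□■□□
■□■□■□■
■□■□■□□
□■■□■□■
■□■□□□■
[3] ■□□□□■□
■□□□□■□
■□■□■□□
■□■□■□■
□□■□■□□
□□■□□□■
□□□□■□□
[4] □□□□■■□
■□□□■■□
■□□□■□□
■□■□■□■
■□■□□□■
□□□□□■□
□□□□□■■
[5] □□□□□□□
□□□■□□□
■□□□■□□
□□□□□□□
■□□■□□□
■□□□□■□
□□□□□□■
[6] □□□□□□□
□□□□□□□
□□□□□□□
□□□□□□□
□□□□□□■
■□□□□□□
□□□□□□■
[7] □□□□□□□
□□□□□□□
□□□□□□□
□□□□□□□
□□□□□□□
■□□□□□■
□□□□□□□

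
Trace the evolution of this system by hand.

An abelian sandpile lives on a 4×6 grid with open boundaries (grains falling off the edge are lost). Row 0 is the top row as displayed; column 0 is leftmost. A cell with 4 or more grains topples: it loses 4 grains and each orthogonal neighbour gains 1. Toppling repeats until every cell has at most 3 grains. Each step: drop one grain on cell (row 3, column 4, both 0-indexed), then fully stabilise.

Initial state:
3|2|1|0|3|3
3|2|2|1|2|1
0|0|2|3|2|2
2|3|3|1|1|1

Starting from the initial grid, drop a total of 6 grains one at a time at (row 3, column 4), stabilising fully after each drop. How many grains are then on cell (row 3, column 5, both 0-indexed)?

t=0: 3|2|1|0|3|3
3|2|2|1|2|1
0|0|2|3|2|2
2|3|3|1|1|1
t=1: 3|2|1|0|3|3
3|2|2|1|2|1
0|0|2|3|2|2
2|3|3|1|2|1
t=2: 3|2|1|0|3|3
3|2|2|1|2|1
0|0|2|3|2|2
2|3|3|1|3|1
t=3: 3|2|1|0|3|3
3|2|2|1|2|1
0|0|2|3|3|2
2|3|3|2|0|2
t=4: 3|2|1|0|3|3
3|2|2|1|2|1
0|0|2|3|3|2
2|3|3|2|1|2
t=5: 3|2|1|0|3|3
3|2|2|1|2|1
0|0|2|3|3|2
2|3|3|2|2|2
t=6: 3|2|1|0|3|3
3|2|2|1|2|1
0|0|2|3|3|2
2|3|3|2|3|2

2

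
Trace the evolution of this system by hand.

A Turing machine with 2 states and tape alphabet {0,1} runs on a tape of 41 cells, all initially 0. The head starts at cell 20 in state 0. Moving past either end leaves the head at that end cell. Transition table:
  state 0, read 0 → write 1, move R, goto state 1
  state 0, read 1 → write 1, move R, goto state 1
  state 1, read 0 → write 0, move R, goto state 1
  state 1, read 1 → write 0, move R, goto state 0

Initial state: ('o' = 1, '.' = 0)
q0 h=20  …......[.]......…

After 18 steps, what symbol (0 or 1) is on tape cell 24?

0) q0 h=20  …......[.]......…
1) q1 h=21  ….....o[.]......…
2) q1 h=22  …....o.[.]......…
3) q1 h=23  …...o..[.]......…
4) q1 h=24  …..o...[.]......…
5) q1 h=25  ….o....[.]......…
6) q1 h=26  …o.....[.]......…
7) q1 h=27  …......[.]......…
8) q1 h=28  …......[.]......…
9) q1 h=29  …......[.]......…
10) q1 h=30  …......[.]......…
11) q1 h=31  …......[.]......…
12) q1 h=32  …......[.]......…
13) q1 h=33  …......[.]......…
14) q1 h=34  …......[.]......|
15) q1 h=35  …......[.].....|
16) q1 h=36  …......[.]....|
17) q1 h=37  …......[.]...|
18) q1 h=38  …......[.]..|

0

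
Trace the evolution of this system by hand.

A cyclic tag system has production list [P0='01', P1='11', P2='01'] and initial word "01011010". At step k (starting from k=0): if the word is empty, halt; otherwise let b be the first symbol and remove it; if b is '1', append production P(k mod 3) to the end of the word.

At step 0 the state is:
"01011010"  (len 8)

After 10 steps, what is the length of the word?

0) "01011010"  (len 8)
1) "1011010"  (len 7)
2) "01101011"  (len 8)
3) "1101011"  (len 7)
4) "10101101"  (len 8)
5) "010110111"  (len 9)
6) "10110111"  (len 8)
7) "011011101"  (len 9)
8) "11011101"  (len 8)
9) "101110101"  (len 9)
10) "0111010101"  (len 10)

10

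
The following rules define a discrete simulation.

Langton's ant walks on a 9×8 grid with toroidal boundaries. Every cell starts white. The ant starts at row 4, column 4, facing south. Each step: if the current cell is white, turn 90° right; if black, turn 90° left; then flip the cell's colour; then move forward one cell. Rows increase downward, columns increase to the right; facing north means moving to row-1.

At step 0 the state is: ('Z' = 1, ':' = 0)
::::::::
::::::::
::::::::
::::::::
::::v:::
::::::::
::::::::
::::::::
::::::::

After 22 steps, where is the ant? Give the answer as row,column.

3,7

k=0  ::::::::
::::::::
::::::::
::::::::
::::v:::
::::::::
::::::::
::::::::
::::::::
k=1  ::::::::
::::::::
::::::::
::::::::
:::<Z:::
::::::::
::::::::
::::::::
::::::::
k=2  ::::::::
::::::::
::::::::
:::^::::
:::ZZ:::
::::::::
::::::::
::::::::
::::::::
k=3  ::::::::
::::::::
::::::::
:::Z>:::
:::ZZ:::
::::::::
::::::::
::::::::
::::::::
k=4  ::::::::
::::::::
::::::::
:::ZZ:::
:::Zv:::
::::::::
::::::::
::::::::
::::::::
k=5  ::::::::
::::::::
::::::::
:::ZZ:::
:::Z:>::
::::::::
::::::::
::::::::
::::::::
k=6  ::::::::
::::::::
::::::::
:::ZZ:::
:::Z:Z::
:::::v::
::::::::
::::::::
::::::::
k=7  ::::::::
::::::::
::::::::
:::ZZ:::
:::Z:Z::
::::<Z::
::::::::
::::::::
::::::::
k=8  ::::::::
::::::::
::::::::
:::ZZ:::
:::Z^Z::
::::ZZ::
::::::::
::::::::
::::::::
k=9  ::::::::
::::::::
::::::::
:::ZZ:::
:::ZZ>::
::::ZZ::
::::::::
::::::::
::::::::
k=10  ::::::::
::::::::
::::::::
:::ZZ^::
:::ZZ:::
::::ZZ::
::::::::
::::::::
::::::::
k=11  ::::::::
::::::::
::::::::
:::ZZZ>:
:::ZZ:::
::::ZZ::
::::::::
::::::::
::::::::
k=12  ::::::::
::::::::
::::::::
:::ZZZZ:
:::ZZ:v:
::::ZZ::
::::::::
::::::::
::::::::
k=13  ::::::::
::::::::
::::::::
:::ZZZZ:
:::ZZ<Z:
::::ZZ::
::::::::
::::::::
::::::::
k=14  ::::::::
::::::::
::::::::
:::ZZ^Z:
:::ZZZZ:
::::ZZ::
::::::::
::::::::
::::::::
k=15  ::::::::
::::::::
::::::::
:::Z<:Z:
:::ZZZZ:
::::ZZ::
::::::::
::::::::
::::::::
k=16  ::::::::
::::::::
::::::::
:::Z::Z:
:::ZvZZ:
::::ZZ::
::::::::
::::::::
::::::::
k=17  ::::::::
::::::::
::::::::
:::Z::Z:
:::Z:>Z:
::::ZZ::
::::::::
::::::::
::::::::
k=18  ::::::::
::::::::
::::::::
:::Z:^Z:
:::Z::Z:
::::ZZ::
::::::::
::::::::
::::::::
k=19  ::::::::
::::::::
::::::::
:::Z:Z>:
:::Z::Z:
::::ZZ::
::::::::
::::::::
::::::::
k=20  ::::::::
::::::::
::::::^:
:::Z:Z::
:::Z::Z:
::::ZZ::
::::::::
::::::::
::::::::
k=21  ::::::::
::::::::
::::::Z>
:::Z:Z::
:::Z::Z:
::::ZZ::
::::::::
::::::::
::::::::
k=22  ::::::::
::::::::
::::::ZZ
:::Z:Z:v
:::Z::Z:
::::ZZ::
::::::::
::::::::
::::::::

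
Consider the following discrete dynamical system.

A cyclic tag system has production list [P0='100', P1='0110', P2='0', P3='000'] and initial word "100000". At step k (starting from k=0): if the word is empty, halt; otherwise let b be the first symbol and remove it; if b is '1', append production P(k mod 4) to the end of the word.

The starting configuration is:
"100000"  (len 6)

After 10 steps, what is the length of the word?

[0] "100000"  (len 6)
[1] "00000100"  (len 8)
[2] "0000100"  (len 7)
[3] "000100"  (len 6)
[4] "00100"  (len 5)
[5] "0100"  (len 4)
[6] "100"  (len 3)
[7] "000"  (len 3)
[8] "00"  (len 2)
[9] "0"  (len 1)
[10] (halted — word empty)

0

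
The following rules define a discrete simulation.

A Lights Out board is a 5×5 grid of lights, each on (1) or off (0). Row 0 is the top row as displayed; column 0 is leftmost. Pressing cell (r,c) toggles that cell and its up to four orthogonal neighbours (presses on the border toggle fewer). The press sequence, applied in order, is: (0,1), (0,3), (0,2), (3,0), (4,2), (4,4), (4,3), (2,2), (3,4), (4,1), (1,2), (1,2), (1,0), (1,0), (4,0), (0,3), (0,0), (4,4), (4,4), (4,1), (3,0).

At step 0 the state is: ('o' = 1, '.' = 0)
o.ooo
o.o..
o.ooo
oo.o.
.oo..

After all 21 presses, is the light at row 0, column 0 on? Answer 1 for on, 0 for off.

1

gen 0: o.ooo
o.o..
o.ooo
oo.o.
.oo..
gen 1: .o.oo
ooo..
o.ooo
oo.o.
.oo..
gen 2: .oo..
oooo.
o.ooo
oo.o.
.oo..
gen 3: ...o.
oo.o.
o.ooo
oo.o.
.oo..
gen 4: ...o.
oo.o.
..ooo
...o.
ooo..
gen 5: ...o.
oo.o.
..ooo
..oo.
o..o.
gen 6: ...o.
oo.o.
..ooo
..ooo
o...o
gen 7: ...o.
oo.o.
..ooo
..o.o
o.oo.
gen 8: ...o.
oooo.
.o..o
....o
o.oo.
gen 9: ...o.
oooo.
.o...
...o.
o.ooo
gen 10: ...o.
oooo.
.o...
.o.o.
.o.oo
gen 11: ..oo.
o....
.oo..
.o.o.
.o.oo
gen 12: ...o.
oooo.
.o...
.o.o.
.o.oo
gen 13: o..o.
..oo.
oo...
.o.o.
.o.oo
gen 14: ...o.
oooo.
.o...
.o.o.
.o.oo
gen 15: ...o.
oooo.
.o...
oo.o.
o..oo
gen 16: ..o.o
ooo..
.o...
oo.o.
o..oo
gen 17: ooo.o
.oo..
.o...
oo.o.
o..oo
gen 18: ooo.o
.oo..
.o...
oo.oo
o....
gen 19: ooo.o
.oo..
.o...
oo.o.
o..oo
gen 20: ooo.o
.oo..
.o...
o..o.
.oooo
gen 21: ooo.o
.oo..
oo...
.o.o.
ooooo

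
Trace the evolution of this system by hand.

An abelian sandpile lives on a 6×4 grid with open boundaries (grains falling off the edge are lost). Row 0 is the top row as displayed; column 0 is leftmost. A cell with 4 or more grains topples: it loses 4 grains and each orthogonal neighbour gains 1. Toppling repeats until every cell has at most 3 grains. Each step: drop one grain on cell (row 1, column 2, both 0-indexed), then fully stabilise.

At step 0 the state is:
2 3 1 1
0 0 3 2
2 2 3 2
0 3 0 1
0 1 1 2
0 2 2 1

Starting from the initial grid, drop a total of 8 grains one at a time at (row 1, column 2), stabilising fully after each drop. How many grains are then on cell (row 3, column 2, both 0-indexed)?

t=0: 2 3 1 1
0 0 3 2
2 2 3 2
0 3 0 1
0 1 1 2
0 2 2 1
t=1: 2 3 2 1
0 1 1 3
2 3 0 3
0 3 1 1
0 1 1 2
0 2 2 1
t=2: 2 3 2 1
0 1 2 3
2 3 0 3
0 3 1 1
0 1 1 2
0 2 2 1
t=3: 2 3 2 1
0 1 3 3
2 3 0 3
0 3 1 1
0 1 1 2
0 2 2 1
t=4: 2 3 3 2
0 2 1 1
2 3 2 0
0 3 1 2
0 1 1 2
0 2 2 1
t=5: 2 3 3 2
0 2 2 1
2 3 2 0
0 3 1 2
0 1 1 2
0 2 2 1
t=6: 2 3 3 2
0 2 3 1
2 3 2 0
0 3 1 2
0 1 1 2
0 2 2 1
t=7: 3 1 1 3
1 1 3 2
3 2 0 1
1 0 3 2
0 2 1 2
0 2 2 1
t=8: 3 1 2 3
1 2 0 3
3 2 1 1
1 0 3 2
0 2 1 2
0 2 2 1

3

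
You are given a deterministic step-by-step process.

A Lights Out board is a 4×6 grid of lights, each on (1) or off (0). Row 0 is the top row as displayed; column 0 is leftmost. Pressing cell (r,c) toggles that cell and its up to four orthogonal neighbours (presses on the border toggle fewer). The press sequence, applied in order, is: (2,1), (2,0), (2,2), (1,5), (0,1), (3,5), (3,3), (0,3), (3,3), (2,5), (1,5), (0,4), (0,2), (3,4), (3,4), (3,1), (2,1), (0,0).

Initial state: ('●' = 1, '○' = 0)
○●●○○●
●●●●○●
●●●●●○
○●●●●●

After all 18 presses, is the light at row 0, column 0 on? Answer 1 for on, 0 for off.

0) ○●●○○●
●●●●○●
●●●●●○
○●●●●●
1) ○●●○○●
●○●●○●
○○○●●○
○○●●●●
2) ○●●○○●
○○●●○●
●●○●●○
●○●●●●
3) ○●●○○●
○○○●○●
●○●○●○
●○○●●●
4) ○●●○○○
○○○●●○
●○●○●●
●○○●●●
5) ●○○○○○
○●○●●○
●○●○●●
●○○●●●
6) ●○○○○○
○●○●●○
●○●○●○
●○○●○○
7) ●○○○○○
○●○●●○
●○●●●○
●○●○●○
8) ●○●●●○
○●○○●○
●○●●●○
●○●○●○
9) ●○●●●○
○●○○●○
●○●○●○
●○○●○○
10) ●○●●●○
○●○○●●
●○●○○●
●○○●○●
11) ●○●●●●
○●○○○○
●○●○○○
●○○●○●
12) ●○●○○○
○●○○●○
●○●○○○
●○○●○●
13) ●●○●○○
○●●○●○
●○●○○○
●○○●○●
14) ●●○●○○
○●●○●○
●○●○●○
●○○○●○
15) ●●○●○○
○●●○●○
●○●○○○
●○○●○●
16) ●●○●○○
○●●○●○
●●●○○○
○●●●○●
17) ●●○●○○
○○●○●○
○○○○○○
○○●●○●
18) ○○○●○○
●○●○●○
○○○○○○
○○●●○●

0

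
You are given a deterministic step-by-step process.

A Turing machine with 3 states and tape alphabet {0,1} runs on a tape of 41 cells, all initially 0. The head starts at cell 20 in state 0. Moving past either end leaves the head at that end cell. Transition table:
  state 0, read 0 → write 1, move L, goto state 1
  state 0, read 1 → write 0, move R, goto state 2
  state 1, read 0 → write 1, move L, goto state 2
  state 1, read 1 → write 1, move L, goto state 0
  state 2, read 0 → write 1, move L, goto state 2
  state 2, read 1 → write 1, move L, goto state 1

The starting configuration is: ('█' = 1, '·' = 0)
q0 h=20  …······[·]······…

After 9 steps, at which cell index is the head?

t=0: q0 h=20  …······[·]······…
t=1: q1 h=19  …······[·]█·····…
t=2: q2 h=18  …······[·]██····…
t=3: q2 h=17  …······[·]███···…
t=4: q2 h=16  …······[·]████··…
t=5: q2 h=15  …······[·]█████·…
t=6: q2 h=14  …······[·]██████…
t=7: q2 h=13  …······[·]██████…
t=8: q2 h=12  …······[·]██████…
t=9: q2 h=11  …······[·]██████…

11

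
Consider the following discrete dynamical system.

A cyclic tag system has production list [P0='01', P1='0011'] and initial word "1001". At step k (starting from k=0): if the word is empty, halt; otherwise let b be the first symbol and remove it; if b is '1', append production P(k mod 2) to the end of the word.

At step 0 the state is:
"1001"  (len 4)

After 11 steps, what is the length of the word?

step 0: "1001"  (len 4)
step 1: "00101"  (len 5)
step 2: "0101"  (len 4)
step 3: "101"  (len 3)
step 4: "010011"  (len 6)
step 5: "10011"  (len 5)
step 6: "00110011"  (len 8)
step 7: "0110011"  (len 7)
step 8: "110011"  (len 6)
step 9: "1001101"  (len 7)
step 10: "0011010011"  (len 10)
step 11: "011010011"  (len 9)

9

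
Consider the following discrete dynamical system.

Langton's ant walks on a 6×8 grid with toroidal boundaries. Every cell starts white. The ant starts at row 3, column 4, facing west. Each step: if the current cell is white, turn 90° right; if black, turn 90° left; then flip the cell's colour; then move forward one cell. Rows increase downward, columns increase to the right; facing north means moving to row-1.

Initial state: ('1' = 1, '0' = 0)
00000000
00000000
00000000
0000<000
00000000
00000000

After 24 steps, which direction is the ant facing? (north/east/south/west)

gen 0: 00000000
00000000
00000000
0000<000
00000000
00000000
gen 1: 00000000
00000000
0000^000
00001000
00000000
00000000
gen 2: 00000000
00000000
00001>00
00001000
00000000
00000000
gen 3: 00000000
00000000
00001100
00001v00
00000000
00000000
gen 4: 00000000
00000000
00001100
0000<100
00000000
00000000
gen 5: 00000000
00000000
00001100
00000100
0000v000
00000000
gen 6: 00000000
00000000
00001100
00000100
000<1000
00000000
gen 7: 00000000
00000000
00001100
000^0100
00011000
00000000
gen 8: 00000000
00000000
00001100
0001>100
00011000
00000000
gen 9: 00000000
00000000
00001100
00011100
0001v000
00000000
gen 10: 00000000
00000000
00001100
00011100
00010>00
00000000
gen 11: 00000000
00000000
00001100
00011100
00010100
00000v00
gen 12: 00000000
00000000
00001100
00011100
00010100
0000<100
gen 13: 00000000
00000000
00001100
00011100
0001^100
00001100
gen 14: 00000000
00000000
00001100
00011100
00011>00
00001100
gen 15: 00000000
00000000
00001100
00011^00
00011000
00001100
gen 16: 00000000
00000000
00001100
0001<000
00011000
00001100
gen 17: 00000000
00000000
00001100
00010000
0001v000
00001100
gen 18: 00000000
00000000
00001100
00010000
00010>00
00001100
gen 19: 00000000
00000000
00001100
00010000
00010100
00001v00
gen 20: 00000000
00000000
00001100
00010000
00010100
000010>0
gen 21: 000000v0
00000000
00001100
00010000
00010100
00001010
gen 22: 00000<10
00000000
00001100
00010000
00010100
00001010
gen 23: 00000110
00000000
00001100
00010000
00010100
00001^10
gen 24: 00000110
00000000
00001100
00010000
00010100
000011>0

east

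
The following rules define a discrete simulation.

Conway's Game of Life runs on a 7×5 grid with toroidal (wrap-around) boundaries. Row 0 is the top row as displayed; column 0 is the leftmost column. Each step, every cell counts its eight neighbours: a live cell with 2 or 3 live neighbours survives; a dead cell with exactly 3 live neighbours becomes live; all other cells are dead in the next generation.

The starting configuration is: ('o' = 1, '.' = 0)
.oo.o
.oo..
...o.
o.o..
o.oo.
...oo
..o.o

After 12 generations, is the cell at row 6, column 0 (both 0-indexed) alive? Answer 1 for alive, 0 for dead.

0

t=0: .oo.o
.oo..
...o.
o.o..
o.oo.
...oo
..o.o
t=1: .....
oo...
...o.
..o..
o.o..
oo...
.oo.o
t=2: ..o..
.....
.oo..
.ooo.
o.o..
...oo
.oo..
t=3: .oo..
.oo..
.o.o.
o..o.
o....
o..oo
.oo..
t=4: o..o.
o..o.
oo.oo
ooo..
oo.o.
o.ooo
....o
t=5: o..o.
...o.
...o.
.....
.....
..o..
.oo..
t=6: .o.oo
..oo.
.....
.....
.....
.oo..
.ooo.
t=7: oo..o
..ooo
.....
.....
.....
.o.o.
....o
t=8: .oo..
.oooo
...o.
.....
.....
.....
.oooo
t=9: .....
oo..o
...oo
.....
.....
..oo.
oo.o.
t=10: ..o..
o..oo
...oo
.....
.....
.oooo
.o.oo
t=11: .oo..
o.o..
o..o.
.....
..oo.
.o..o
.o..o
t=12: ..oo.
o.ooo
.o..o
..ooo
..oo.
.o..o
.o.o.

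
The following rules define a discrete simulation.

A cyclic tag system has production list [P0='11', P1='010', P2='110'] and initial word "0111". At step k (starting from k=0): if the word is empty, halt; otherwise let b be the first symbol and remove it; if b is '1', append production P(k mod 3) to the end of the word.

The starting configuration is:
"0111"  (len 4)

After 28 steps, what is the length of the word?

0) "0111"  (len 4)
1) "111"  (len 3)
2) "11010"  (len 5)
3) "1010110"  (len 7)
4) "01011011"  (len 8)
5) "1011011"  (len 7)
6) "011011110"  (len 9)
7) "11011110"  (len 8)
8) "1011110010"  (len 10)
9) "011110010110"  (len 12)
10) "11110010110"  (len 11)
11) "1110010110010"  (len 13)
12) "110010110010110"  (len 15)
13) "1001011001011011"  (len 16)
14) "001011001011011010"  (len 18)
15) "01011001011011010"  (len 17)
16) "1011001011011010"  (len 16)
17) "011001011011010010"  (len 18)
18) "11001011011010010"  (len 17)
19) "100101101101001011"  (len 18)
20) "00101101101001011010"  (len 20)
21) "0101101101001011010"  (len 19)
22) "101101101001011010"  (len 18)
23) "01101101001011010010"  (len 20)
24) "1101101001011010010"  (len 19)
25) "10110100101101001011"  (len 20)
26) "0110100101101001011010"  (len 22)
27) "110100101101001011010"  (len 21)
28) "1010010110100101101011"  (len 22)

22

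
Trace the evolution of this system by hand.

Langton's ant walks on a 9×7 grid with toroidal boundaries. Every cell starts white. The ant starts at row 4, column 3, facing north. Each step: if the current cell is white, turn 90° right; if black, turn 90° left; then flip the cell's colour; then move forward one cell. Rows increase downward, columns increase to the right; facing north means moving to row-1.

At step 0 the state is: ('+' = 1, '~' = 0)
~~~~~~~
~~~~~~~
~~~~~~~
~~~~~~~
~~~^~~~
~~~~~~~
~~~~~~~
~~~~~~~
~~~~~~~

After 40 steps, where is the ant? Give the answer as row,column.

6,3

k=0  ~~~~~~~
~~~~~~~
~~~~~~~
~~~~~~~
~~~^~~~
~~~~~~~
~~~~~~~
~~~~~~~
~~~~~~~
k=1  ~~~~~~~
~~~~~~~
~~~~~~~
~~~~~~~
~~~+>~~
~~~~~~~
~~~~~~~
~~~~~~~
~~~~~~~
k=2  ~~~~~~~
~~~~~~~
~~~~~~~
~~~~~~~
~~~++~~
~~~~v~~
~~~~~~~
~~~~~~~
~~~~~~~
k=3  ~~~~~~~
~~~~~~~
~~~~~~~
~~~~~~~
~~~++~~
~~~<+~~
~~~~~~~
~~~~~~~
~~~~~~~
k=4  ~~~~~~~
~~~~~~~
~~~~~~~
~~~~~~~
~~~^+~~
~~~++~~
~~~~~~~
~~~~~~~
~~~~~~~
k=5  ~~~~~~~
~~~~~~~
~~~~~~~
~~~~~~~
~~<~+~~
~~~++~~
~~~~~~~
~~~~~~~
~~~~~~~
k=6  ~~~~~~~
~~~~~~~
~~~~~~~
~~^~~~~
~~+~+~~
~~~++~~
~~~~~~~
~~~~~~~
~~~~~~~
k=7  ~~~~~~~
~~~~~~~
~~~~~~~
~~+>~~~
~~+~+~~
~~~++~~
~~~~~~~
~~~~~~~
~~~~~~~
k=8  ~~~~~~~
~~~~~~~
~~~~~~~
~~++~~~
~~+v+~~
~~~++~~
~~~~~~~
~~~~~~~
~~~~~~~
k=9  ~~~~~~~
~~~~~~~
~~~~~~~
~~++~~~
~~<++~~
~~~++~~
~~~~~~~
~~~~~~~
~~~~~~~
k=10  ~~~~~~~
~~~~~~~
~~~~~~~
~~++~~~
~~~++~~
~~v++~~
~~~~~~~
~~~~~~~
~~~~~~~
k=11  ~~~~~~~
~~~~~~~
~~~~~~~
~~++~~~
~~~++~~
~<+++~~
~~~~~~~
~~~~~~~
~~~~~~~
k=12  ~~~~~~~
~~~~~~~
~~~~~~~
~~++~~~
~^~++~~
~++++~~
~~~~~~~
~~~~~~~
~~~~~~~
k=13  ~~~~~~~
~~~~~~~
~~~~~~~
~~++~~~
~+>++~~
~++++~~
~~~~~~~
~~~~~~~
~~~~~~~
k=14  ~~~~~~~
~~~~~~~
~~~~~~~
~~++~~~
~++++~~
~+v++~~
~~~~~~~
~~~~~~~
~~~~~~~
k=15  ~~~~~~~
~~~~~~~
~~~~~~~
~~++~~~
~++++~~
~+~>+~~
~~~~~~~
~~~~~~~
~~~~~~~
k=16  ~~~~~~~
~~~~~~~
~~~~~~~
~~++~~~
~++^+~~
~+~~+~~
~~~~~~~
~~~~~~~
~~~~~~~
k=17  ~~~~~~~
~~~~~~~
~~~~~~~
~~++~~~
~+<~+~~
~+~~+~~
~~~~~~~
~~~~~~~
~~~~~~~
k=18  ~~~~~~~
~~~~~~~
~~~~~~~
~~++~~~
~+~~+~~
~+v~+~~
~~~~~~~
~~~~~~~
~~~~~~~
k=19  ~~~~~~~
~~~~~~~
~~~~~~~
~~++~~~
~+~~+~~
~<+~+~~
~~~~~~~
~~~~~~~
~~~~~~~
k=20  ~~~~~~~
~~~~~~~
~~~~~~~
~~++~~~
~+~~+~~
~~+~+~~
~v~~~~~
~~~~~~~
~~~~~~~
k=21  ~~~~~~~
~~~~~~~
~~~~~~~
~~++~~~
~+~~+~~
~~+~+~~
<+~~~~~
~~~~~~~
~~~~~~~
k=22  ~~~~~~~
~~~~~~~
~~~~~~~
~~++~~~
~+~~+~~
^~+~+~~
++~~~~~
~~~~~~~
~~~~~~~
k=23  ~~~~~~~
~~~~~~~
~~~~~~~
~~++~~~
~+~~+~~
+>+~+~~
++~~~~~
~~~~~~~
~~~~~~~
k=24  ~~~~~~~
~~~~~~~
~~~~~~~
~~++~~~
~+~~+~~
+++~+~~
+v~~~~~
~~~~~~~
~~~~~~~
k=25  ~~~~~~~
~~~~~~~
~~~~~~~
~~++~~~
~+~~+~~
+++~+~~
+~>~~~~
~~~~~~~
~~~~~~~
k=26  ~~~~~~~
~~~~~~~
~~~~~~~
~~++~~~
~+~~+~~
+++~+~~
+~+~~~~
~~v~~~~
~~~~~~~
k=27  ~~~~~~~
~~~~~~~
~~~~~~~
~~++~~~
~+~~+~~
+++~+~~
+~+~~~~
~<+~~~~
~~~~~~~
k=28  ~~~~~~~
~~~~~~~
~~~~~~~
~~++~~~
~+~~+~~
+++~+~~
+^+~~~~
~++~~~~
~~~~~~~
k=29  ~~~~~~~
~~~~~~~
~~~~~~~
~~++~~~
~+~~+~~
+++~+~~
++>~~~~
~++~~~~
~~~~~~~
k=30  ~~~~~~~
~~~~~~~
~~~~~~~
~~++~~~
~+~~+~~
++^~+~~
++~~~~~
~++~~~~
~~~~~~~
k=31  ~~~~~~~
~~~~~~~
~~~~~~~
~~++~~~
~+~~+~~
+<~~+~~
++~~~~~
~++~~~~
~~~~~~~
k=32  ~~~~~~~
~~~~~~~
~~~~~~~
~~++~~~
~+~~+~~
+~~~+~~
+v~~~~~
~++~~~~
~~~~~~~
k=33  ~~~~~~~
~~~~~~~
~~~~~~~
~~++~~~
~+~~+~~
+~~~+~~
+~>~~~~
~++~~~~
~~~~~~~
k=34  ~~~~~~~
~~~~~~~
~~~~~~~
~~++~~~
~+~~+~~
+~~~+~~
+~+~~~~
~+v~~~~
~~~~~~~
k=35  ~~~~~~~
~~~~~~~
~~~~~~~
~~++~~~
~+~~+~~
+~~~+~~
+~+~~~~
~+~>~~~
~~~~~~~
k=36  ~~~~~~~
~~~~~~~
~~~~~~~
~~++~~~
~+~~+~~
+~~~+~~
+~+~~~~
~+~+~~~
~~~v~~~
k=37  ~~~~~~~
~~~~~~~
~~~~~~~
~~++~~~
~+~~+~~
+~~~+~~
+~+~~~~
~+~+~~~
~~<+~~~
k=38  ~~~~~~~
~~~~~~~
~~~~~~~
~~++~~~
~+~~+~~
+~~~+~~
+~+~~~~
~+^+~~~
~~++~~~
k=39  ~~~~~~~
~~~~~~~
~~~~~~~
~~++~~~
~+~~+~~
+~~~+~~
+~+~~~~
~++>~~~
~~++~~~
k=40  ~~~~~~~
~~~~~~~
~~~~~~~
~~++~~~
~+~~+~~
+~~~+~~
+~+^~~~
~++~~~~
~~++~~~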